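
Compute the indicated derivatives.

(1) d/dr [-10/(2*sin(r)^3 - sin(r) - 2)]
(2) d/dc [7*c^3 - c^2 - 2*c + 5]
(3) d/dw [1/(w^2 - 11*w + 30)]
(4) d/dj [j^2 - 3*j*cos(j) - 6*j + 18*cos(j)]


(1) = 20*(cos(r) - 3*cos(3*r))/(sin(r) - sin(3*r) - 4)^2
(2) = 21*c^2 - 2*c - 2
(3) = (11 - 2*w)/(w^2 - 11*w + 30)^2
(4) = 3*j*sin(j) + 2*j - 18*sin(j) - 3*cos(j) - 6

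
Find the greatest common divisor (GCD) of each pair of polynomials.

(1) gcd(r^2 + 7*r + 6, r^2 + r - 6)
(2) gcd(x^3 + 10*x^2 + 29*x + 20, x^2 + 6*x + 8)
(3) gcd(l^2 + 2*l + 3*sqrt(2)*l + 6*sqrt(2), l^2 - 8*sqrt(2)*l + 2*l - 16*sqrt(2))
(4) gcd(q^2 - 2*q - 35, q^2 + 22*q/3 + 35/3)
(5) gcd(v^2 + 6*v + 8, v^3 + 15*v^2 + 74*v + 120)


(1) = 1
(2) = gcd((x + 1)*(x + 4)*(x + 5), (x + 2)*(x + 4)) = x + 4
(3) = gcd((l + 2)*(l + 3*sqrt(2)), (l + 2)*(l - 8*sqrt(2))) = l + 2
(4) = q + 5
(5) = gcd((v + 2)*(v + 4), (v + 4)*(v + 5)*(v + 6)) = v + 4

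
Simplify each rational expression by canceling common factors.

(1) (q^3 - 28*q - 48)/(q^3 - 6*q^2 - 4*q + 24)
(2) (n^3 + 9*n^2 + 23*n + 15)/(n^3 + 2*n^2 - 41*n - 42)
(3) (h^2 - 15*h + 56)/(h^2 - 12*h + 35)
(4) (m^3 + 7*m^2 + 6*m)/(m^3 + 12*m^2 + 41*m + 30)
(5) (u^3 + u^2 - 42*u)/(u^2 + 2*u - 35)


(1) = (q + 4)/(q - 2)
(2) = (n^2 + 8*n + 15)/(n^2 + n - 42)
(3) = (h - 8)/(h - 5)
(4) = m/(m + 5)
(5) = (u^2 - 6*u)/(u - 5)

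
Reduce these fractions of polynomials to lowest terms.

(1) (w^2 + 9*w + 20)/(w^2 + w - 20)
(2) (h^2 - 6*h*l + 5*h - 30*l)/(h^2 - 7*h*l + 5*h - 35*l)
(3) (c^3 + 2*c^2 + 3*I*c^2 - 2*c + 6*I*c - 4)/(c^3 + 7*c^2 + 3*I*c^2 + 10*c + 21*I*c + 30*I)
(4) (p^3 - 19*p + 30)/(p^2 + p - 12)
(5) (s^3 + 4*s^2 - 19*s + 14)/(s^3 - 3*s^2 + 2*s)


(1) = (w + 4)/(w - 4)
(2) = (h - 6*l)/(h - 7*l)
(3) = (c^2 + 3*I*c - 2)/(c^2 + c*(5 + 3*I) + 15*I)
(4) = (p^2 + 3*p - 10)/(p + 4)
(5) = (s + 7)/s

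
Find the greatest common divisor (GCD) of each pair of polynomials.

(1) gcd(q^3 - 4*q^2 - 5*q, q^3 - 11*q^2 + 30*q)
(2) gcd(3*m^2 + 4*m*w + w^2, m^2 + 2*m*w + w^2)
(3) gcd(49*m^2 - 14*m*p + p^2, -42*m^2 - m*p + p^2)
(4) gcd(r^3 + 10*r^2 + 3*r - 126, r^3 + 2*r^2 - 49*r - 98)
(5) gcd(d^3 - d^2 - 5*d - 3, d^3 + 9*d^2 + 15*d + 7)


(1) = q^2 - 5*q
(2) = m + w
(3) = -7*m + p
(4) = r + 7
(5) = gcd((d - 3)*(d + 1)^2, (d + 1)^2*(d + 7)) = d^2 + 2*d + 1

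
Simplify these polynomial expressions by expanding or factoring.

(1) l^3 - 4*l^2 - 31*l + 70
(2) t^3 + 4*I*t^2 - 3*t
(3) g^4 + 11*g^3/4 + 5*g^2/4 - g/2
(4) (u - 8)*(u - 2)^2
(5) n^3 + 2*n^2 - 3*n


(1) = (l - 7)*(l - 2)*(l + 5)
(2) = t*(t + I)*(t + 3*I)
(3) = g*(g - 1/4)*(g + 1)*(g + 2)
(4) = u^3 - 12*u^2 + 36*u - 32
(5) = n*(n - 1)*(n + 3)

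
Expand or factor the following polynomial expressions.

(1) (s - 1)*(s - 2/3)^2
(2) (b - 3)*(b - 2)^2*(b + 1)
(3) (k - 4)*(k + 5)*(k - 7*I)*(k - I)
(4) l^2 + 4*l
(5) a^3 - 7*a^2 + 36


(1) = s^3 - 7*s^2/3 + 16*s/9 - 4/9
(2) = b^4 - 6*b^3 + 9*b^2 + 4*b - 12
(3) = k^4 + k^3 - 8*I*k^3 - 27*k^2 - 8*I*k^2 - 7*k + 160*I*k + 140
(4) = l*(l + 4)
(5) = (a - 6)*(a - 3)*(a + 2)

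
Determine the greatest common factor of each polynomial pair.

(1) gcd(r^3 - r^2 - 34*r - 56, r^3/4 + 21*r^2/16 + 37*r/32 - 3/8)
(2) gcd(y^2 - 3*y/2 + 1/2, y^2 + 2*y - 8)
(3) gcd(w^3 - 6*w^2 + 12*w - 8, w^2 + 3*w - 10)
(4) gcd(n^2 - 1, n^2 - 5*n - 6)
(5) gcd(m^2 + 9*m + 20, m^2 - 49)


(1) = gcd((r - 7)*(r + 2)*(r + 4), (r/4 + 1)*(r - 1/4)*(r + 3/2)) = r + 4
(2) = 1
(3) = w - 2
(4) = gcd((n - 1)*(n + 1), (n - 6)*(n + 1)) = n + 1
(5) = 1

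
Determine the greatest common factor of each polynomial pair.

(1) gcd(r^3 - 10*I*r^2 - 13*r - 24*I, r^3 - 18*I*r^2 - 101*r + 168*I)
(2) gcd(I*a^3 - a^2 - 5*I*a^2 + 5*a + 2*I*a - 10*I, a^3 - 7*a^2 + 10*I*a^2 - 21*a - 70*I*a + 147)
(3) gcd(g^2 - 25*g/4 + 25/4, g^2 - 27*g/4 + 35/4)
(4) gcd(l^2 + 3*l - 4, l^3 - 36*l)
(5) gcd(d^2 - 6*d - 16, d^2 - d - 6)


(1) = gcd((r - 8*I)*(r - 3*I)*(r + I), (r - 8*I)*(r - 7*I)*(r - 3*I)) = r^2 - 11*I*r - 24
(2) = gcd((a - 5)*(a + 2*I)*(I*a + 1), (a - 7)*(a + 3*I)*(a + 7*I)) = 1
(3) = gcd((g - 5)*(g - 5/4), (g - 5)*(g - 7/4)) = g - 5
(4) = gcd((l - 1)*(l + 4), l*(l - 6)*(l + 6)) = 1
(5) = gcd((d - 8)*(d + 2), (d - 3)*(d + 2)) = d + 2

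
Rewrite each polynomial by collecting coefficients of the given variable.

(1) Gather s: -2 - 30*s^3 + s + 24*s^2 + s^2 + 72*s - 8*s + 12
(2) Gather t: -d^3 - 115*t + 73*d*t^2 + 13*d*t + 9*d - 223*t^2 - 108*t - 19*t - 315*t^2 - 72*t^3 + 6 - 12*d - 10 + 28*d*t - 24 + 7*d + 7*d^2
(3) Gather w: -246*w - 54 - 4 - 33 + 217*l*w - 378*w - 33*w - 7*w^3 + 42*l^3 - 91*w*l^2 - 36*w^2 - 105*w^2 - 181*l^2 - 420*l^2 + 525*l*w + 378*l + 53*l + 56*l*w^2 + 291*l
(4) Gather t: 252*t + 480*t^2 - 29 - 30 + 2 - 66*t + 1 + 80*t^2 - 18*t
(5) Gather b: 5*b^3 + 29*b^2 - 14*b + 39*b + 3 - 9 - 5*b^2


(1) = -30*s^3 + 25*s^2 + 65*s + 10
(2) = -d^3 + 7*d^2 + 4*d - 72*t^3 + t^2*(73*d - 538) + t*(41*d - 242) - 28
(3) = 42*l^3 - 601*l^2 + 722*l - 7*w^3 + w^2*(56*l - 141) + w*(-91*l^2 + 742*l - 657) - 91
(4) = 560*t^2 + 168*t - 56
(5) = 5*b^3 + 24*b^2 + 25*b - 6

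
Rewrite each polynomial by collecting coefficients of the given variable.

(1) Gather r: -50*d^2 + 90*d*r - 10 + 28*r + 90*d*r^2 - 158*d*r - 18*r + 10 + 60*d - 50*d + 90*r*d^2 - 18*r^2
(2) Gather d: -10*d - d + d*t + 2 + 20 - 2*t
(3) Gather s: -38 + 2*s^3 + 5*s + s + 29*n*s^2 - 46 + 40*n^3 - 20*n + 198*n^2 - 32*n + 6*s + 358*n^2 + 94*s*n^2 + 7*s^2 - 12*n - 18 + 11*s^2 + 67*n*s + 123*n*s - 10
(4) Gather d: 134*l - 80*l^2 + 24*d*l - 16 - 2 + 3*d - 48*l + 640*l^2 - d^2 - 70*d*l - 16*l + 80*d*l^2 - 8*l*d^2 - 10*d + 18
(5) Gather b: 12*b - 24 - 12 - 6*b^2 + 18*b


(1) = -50*d^2 + 10*d + r^2*(90*d - 18) + r*(90*d^2 - 68*d + 10)
(2) = d*(t - 11) - 2*t + 22
(3) = 40*n^3 + 556*n^2 - 64*n + 2*s^3 + s^2*(29*n + 18) + s*(94*n^2 + 190*n + 12) - 112
(4) = d^2*(-8*l - 1) + d*(80*l^2 - 46*l - 7) + 560*l^2 + 70*l
(5) = -6*b^2 + 30*b - 36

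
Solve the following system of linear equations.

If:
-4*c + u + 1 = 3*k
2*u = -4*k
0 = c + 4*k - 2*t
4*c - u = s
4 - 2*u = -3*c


Then:
c = 24
k = -19
s = 58
t = -26
u = 38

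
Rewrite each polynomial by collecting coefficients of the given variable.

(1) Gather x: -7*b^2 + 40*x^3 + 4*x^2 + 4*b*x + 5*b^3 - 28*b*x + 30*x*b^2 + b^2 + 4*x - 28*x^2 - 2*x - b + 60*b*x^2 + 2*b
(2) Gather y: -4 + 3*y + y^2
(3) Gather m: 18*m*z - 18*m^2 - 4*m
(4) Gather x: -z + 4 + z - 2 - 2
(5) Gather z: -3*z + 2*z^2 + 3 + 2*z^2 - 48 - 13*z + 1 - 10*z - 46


(1) = 5*b^3 - 6*b^2 + b + 40*x^3 + x^2*(60*b - 24) + x*(30*b^2 - 24*b + 2)
(2) = y^2 + 3*y - 4
(3) = -18*m^2 + m*(18*z - 4)
(4) = 0
(5) = 4*z^2 - 26*z - 90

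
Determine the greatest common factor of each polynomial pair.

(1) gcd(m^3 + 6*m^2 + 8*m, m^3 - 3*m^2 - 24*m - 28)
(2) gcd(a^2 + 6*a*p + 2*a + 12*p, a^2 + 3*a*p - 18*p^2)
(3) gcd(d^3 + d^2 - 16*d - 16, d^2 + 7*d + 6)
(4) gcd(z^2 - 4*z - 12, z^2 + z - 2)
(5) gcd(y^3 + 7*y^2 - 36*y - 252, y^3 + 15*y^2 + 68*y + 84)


(1) = m + 2
(2) = gcd((a + 2)*(a + 6*p), (a - 3*p)*(a + 6*p)) = a + 6*p
(3) = d + 1
(4) = gcd((z - 6)*(z + 2), (z - 1)*(z + 2)) = z + 2
(5) = y^2 + 13*y + 42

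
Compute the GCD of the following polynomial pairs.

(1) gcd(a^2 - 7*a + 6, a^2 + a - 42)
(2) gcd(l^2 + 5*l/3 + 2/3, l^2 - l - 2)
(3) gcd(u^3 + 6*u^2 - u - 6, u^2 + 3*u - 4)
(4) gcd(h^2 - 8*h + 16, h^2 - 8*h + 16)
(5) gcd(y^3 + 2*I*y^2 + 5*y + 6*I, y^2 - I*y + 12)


(1) = a - 6
(2) = l + 1
(3) = gcd((u - 1)*(u + 1)*(u + 6), (u - 1)*(u + 4)) = u - 1
(4) = h^2 - 8*h + 16
(5) = y + 3*I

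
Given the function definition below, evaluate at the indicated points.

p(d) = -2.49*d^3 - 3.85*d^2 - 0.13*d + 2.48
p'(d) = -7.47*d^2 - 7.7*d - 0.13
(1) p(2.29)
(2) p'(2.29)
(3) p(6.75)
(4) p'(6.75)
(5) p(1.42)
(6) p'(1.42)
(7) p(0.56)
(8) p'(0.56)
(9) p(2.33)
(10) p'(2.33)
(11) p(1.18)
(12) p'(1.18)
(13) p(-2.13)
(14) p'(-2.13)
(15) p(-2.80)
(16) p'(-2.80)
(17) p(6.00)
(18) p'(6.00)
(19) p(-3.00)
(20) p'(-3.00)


(1) = -47.91
(2) = -56.94
(3) = -939.60
(4) = -392.46
(5) = -12.60
(6) = -26.13
(7) = 0.76
(8) = -6.78
(9) = -50.22
(10) = -58.62
(11) = -7.13
(12) = -19.62
(13) = 9.35
(14) = -17.62
(15) = 27.32
(16) = -37.13
(17) = -674.74
(18) = -315.25
(19) = 35.45
(20) = -44.26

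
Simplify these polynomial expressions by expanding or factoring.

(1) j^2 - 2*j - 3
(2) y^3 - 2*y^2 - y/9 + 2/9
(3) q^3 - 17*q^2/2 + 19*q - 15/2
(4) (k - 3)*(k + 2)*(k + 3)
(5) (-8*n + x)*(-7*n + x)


(1) = (j - 3)*(j + 1)
(2) = (y - 2)*(y - 1/3)*(y + 1/3)
(3) = (q - 5)*(q - 3)*(q - 1/2)
(4) = k^3 + 2*k^2 - 9*k - 18
(5) = 56*n^2 - 15*n*x + x^2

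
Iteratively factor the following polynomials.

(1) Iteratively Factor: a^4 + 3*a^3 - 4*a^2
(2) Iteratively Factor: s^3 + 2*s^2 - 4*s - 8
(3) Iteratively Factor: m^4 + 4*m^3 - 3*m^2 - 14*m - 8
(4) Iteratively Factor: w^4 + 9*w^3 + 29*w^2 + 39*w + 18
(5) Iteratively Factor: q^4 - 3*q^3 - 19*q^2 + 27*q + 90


(1) = (a + 4)*(a^3 - a^2) = a*(a + 4)*(a^2 - a) = a*(a - 1)*(a + 4)*(a)
(2) = (s + 2)*(s^2 - 4) = (s - 2)*(s + 2)*(s + 2)
(3) = (m + 4)*(m^3 - 3*m - 2) = (m + 1)*(m + 4)*(m^2 - m - 2) = (m + 1)^2*(m + 4)*(m - 2)
(4) = (w + 1)*(w^3 + 8*w^2 + 21*w + 18) = (w + 1)*(w + 3)*(w^2 + 5*w + 6) = (w + 1)*(w + 3)^2*(w + 2)
(5) = (q - 3)*(q^3 - 19*q - 30) = (q - 5)*(q - 3)*(q^2 + 5*q + 6) = (q - 5)*(q - 3)*(q + 2)*(q + 3)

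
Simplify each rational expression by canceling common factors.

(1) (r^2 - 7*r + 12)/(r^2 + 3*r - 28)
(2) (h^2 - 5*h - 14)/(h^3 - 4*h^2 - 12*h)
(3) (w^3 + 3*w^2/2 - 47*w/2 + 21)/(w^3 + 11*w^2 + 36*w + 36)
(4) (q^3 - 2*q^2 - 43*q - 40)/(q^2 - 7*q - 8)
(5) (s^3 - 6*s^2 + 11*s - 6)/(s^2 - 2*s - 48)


(1) = (r - 3)/(r + 7)
(2) = (h - 7)/(h^2 - 6*h)
(3) = (2*w^2 - 9*w + 7)/(2*w^2 + 10*w + 12)
(4) = q + 5
(5) = (s^3 - 6*s^2 + 11*s - 6)/(s^2 - 2*s - 48)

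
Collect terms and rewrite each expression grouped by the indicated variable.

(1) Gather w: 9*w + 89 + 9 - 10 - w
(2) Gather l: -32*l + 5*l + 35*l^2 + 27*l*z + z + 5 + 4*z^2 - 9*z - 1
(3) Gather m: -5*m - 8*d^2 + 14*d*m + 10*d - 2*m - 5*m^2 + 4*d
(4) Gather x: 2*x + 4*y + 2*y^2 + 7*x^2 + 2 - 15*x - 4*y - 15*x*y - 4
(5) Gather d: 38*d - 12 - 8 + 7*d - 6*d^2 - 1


(1) = 8*w + 88
(2) = 35*l^2 + l*(27*z - 27) + 4*z^2 - 8*z + 4
(3) = -8*d^2 + 14*d - 5*m^2 + m*(14*d - 7)
(4) = 7*x^2 + x*(-15*y - 13) + 2*y^2 - 2
(5) = -6*d^2 + 45*d - 21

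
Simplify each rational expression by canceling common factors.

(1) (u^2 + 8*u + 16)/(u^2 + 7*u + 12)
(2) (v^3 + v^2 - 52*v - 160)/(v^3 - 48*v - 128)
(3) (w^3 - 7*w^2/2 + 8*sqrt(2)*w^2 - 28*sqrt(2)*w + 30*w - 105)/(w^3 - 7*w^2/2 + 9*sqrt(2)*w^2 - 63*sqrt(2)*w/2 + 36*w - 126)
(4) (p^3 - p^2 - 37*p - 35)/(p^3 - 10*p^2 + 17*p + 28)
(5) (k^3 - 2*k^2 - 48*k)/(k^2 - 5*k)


(1) = (u + 4)/(u + 3)
(2) = (v + 5)/(v + 4)
(3) = (4*w + 20*sqrt(2))/(4*w + 24*sqrt(2))
(4) = (p + 5)/(p - 4)
(5) = (k^2 - 2*k - 48)/(k - 5)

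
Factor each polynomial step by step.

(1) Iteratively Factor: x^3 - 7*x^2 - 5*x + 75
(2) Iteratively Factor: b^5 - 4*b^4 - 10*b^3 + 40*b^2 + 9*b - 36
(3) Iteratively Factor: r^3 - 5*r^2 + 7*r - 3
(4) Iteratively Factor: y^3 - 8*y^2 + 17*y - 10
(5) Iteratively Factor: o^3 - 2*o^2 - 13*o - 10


(1) = (x + 3)*(x^2 - 10*x + 25) = (x - 5)*(x + 3)*(x - 5)
(2) = (b - 4)*(b^4 - 10*b^2 + 9) = (b - 4)*(b + 3)*(b^3 - 3*b^2 - b + 3) = (b - 4)*(b - 3)*(b + 3)*(b^2 - 1) = (b - 4)*(b - 3)*(b - 1)*(b + 3)*(b + 1)
(3) = (r - 1)*(r^2 - 4*r + 3) = (r - 1)^2*(r - 3)
(4) = (y - 5)*(y^2 - 3*y + 2) = (y - 5)*(y - 1)*(y - 2)
(5) = (o + 1)*(o^2 - 3*o - 10) = (o + 1)*(o + 2)*(o - 5)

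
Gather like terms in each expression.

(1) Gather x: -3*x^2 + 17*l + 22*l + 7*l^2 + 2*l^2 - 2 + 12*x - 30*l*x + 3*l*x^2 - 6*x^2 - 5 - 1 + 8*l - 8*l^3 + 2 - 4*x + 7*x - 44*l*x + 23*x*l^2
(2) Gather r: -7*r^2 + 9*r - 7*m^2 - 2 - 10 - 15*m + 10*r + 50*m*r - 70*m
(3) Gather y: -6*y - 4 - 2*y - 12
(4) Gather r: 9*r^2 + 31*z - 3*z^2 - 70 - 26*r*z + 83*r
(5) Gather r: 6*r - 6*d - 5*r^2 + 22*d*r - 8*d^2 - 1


(1) = -8*l^3 + 9*l^2 + 47*l + x^2*(3*l - 9) + x*(23*l^2 - 74*l + 15) - 6
(2) = -7*m^2 - 85*m - 7*r^2 + r*(50*m + 19) - 12
(3) = -8*y - 16
(4) = 9*r^2 + r*(83 - 26*z) - 3*z^2 + 31*z - 70
(5) = -8*d^2 - 6*d - 5*r^2 + r*(22*d + 6) - 1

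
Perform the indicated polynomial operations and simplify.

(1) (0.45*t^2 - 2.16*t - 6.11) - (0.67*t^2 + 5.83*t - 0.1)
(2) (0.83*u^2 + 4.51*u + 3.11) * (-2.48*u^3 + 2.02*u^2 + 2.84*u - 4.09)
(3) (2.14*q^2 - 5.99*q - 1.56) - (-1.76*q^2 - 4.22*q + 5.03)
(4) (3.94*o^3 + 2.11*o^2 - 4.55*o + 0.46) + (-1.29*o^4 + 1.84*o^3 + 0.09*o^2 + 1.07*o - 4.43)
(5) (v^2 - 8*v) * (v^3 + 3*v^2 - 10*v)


(1) = -0.22*t^2 - 7.99*t - 6.01
(2) = -2.0584*u^5 - 9.5082*u^4 + 3.7546*u^3 + 15.6959*u^2 - 9.6135*u - 12.7199
(3) = 3.9*q^2 - 1.77*q - 6.59
(4) = -1.29*o^4 + 5.78*o^3 + 2.2*o^2 - 3.48*o - 3.97
(5) = v^5 - 5*v^4 - 34*v^3 + 80*v^2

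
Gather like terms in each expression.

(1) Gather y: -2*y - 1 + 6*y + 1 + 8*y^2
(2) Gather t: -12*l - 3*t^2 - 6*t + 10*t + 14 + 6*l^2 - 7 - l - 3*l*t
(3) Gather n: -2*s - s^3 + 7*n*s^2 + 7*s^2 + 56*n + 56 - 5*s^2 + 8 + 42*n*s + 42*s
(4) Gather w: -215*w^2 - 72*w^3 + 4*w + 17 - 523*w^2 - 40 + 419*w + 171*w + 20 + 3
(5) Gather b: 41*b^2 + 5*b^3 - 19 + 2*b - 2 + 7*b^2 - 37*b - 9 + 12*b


(1) = 8*y^2 + 4*y
(2) = 6*l^2 - 13*l - 3*t^2 + t*(4 - 3*l) + 7
(3) = n*(7*s^2 + 42*s + 56) - s^3 + 2*s^2 + 40*s + 64
(4) = -72*w^3 - 738*w^2 + 594*w
(5) = 5*b^3 + 48*b^2 - 23*b - 30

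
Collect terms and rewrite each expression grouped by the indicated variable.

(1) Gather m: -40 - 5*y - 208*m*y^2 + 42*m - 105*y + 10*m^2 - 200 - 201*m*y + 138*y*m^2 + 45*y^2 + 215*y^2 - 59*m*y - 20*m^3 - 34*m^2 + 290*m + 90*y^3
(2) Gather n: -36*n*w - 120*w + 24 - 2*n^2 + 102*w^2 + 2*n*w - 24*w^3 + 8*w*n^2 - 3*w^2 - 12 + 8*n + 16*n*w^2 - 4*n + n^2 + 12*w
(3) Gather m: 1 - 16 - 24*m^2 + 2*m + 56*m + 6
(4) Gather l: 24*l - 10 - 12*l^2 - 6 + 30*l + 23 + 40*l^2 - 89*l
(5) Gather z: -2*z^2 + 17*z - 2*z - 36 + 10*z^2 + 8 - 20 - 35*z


(1) = -20*m^3 + m^2*(138*y - 24) + m*(-208*y^2 - 260*y + 332) + 90*y^3 + 260*y^2 - 110*y - 240
(2) = n^2*(8*w - 1) + n*(16*w^2 - 34*w + 4) - 24*w^3 + 99*w^2 - 108*w + 12
(3) = -24*m^2 + 58*m - 9
(4) = 28*l^2 - 35*l + 7
(5) = 8*z^2 - 20*z - 48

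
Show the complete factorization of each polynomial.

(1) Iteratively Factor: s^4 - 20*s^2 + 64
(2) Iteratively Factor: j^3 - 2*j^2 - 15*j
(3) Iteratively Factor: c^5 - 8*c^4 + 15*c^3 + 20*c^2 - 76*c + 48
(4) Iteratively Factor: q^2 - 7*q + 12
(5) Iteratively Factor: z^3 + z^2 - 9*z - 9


(1) = (s - 4)*(s^3 + 4*s^2 - 4*s - 16) = (s - 4)*(s + 4)*(s^2 - 4) = (s - 4)*(s - 2)*(s + 4)*(s + 2)
(2) = (j)*(j^2 - 2*j - 15) = j*(j - 5)*(j + 3)
(3) = (c - 4)*(c^4 - 4*c^3 - c^2 + 16*c - 12) = (c - 4)*(c - 2)*(c^3 - 2*c^2 - 5*c + 6) = (c - 4)*(c - 3)*(c - 2)*(c^2 + c - 2) = (c - 4)*(c - 3)*(c - 2)*(c + 2)*(c - 1)
(4) = (q - 3)*(q - 4)
(5) = (z - 3)*(z^2 + 4*z + 3) = (z - 3)*(z + 1)*(z + 3)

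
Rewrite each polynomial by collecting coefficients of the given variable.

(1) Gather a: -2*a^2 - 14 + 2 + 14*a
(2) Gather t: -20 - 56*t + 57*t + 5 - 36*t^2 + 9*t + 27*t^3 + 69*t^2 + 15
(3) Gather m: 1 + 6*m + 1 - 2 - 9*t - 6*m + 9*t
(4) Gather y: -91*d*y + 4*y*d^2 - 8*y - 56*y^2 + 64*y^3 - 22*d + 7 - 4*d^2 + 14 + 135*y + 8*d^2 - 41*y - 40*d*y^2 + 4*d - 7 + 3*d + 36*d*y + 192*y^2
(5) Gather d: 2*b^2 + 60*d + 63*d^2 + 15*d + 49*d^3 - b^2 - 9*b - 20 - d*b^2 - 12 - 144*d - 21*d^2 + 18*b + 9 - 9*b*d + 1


(1) = -2*a^2 + 14*a - 12
(2) = 27*t^3 + 33*t^2 + 10*t
(3) = 0
(4) = 4*d^2 - 15*d + 64*y^3 + y^2*(136 - 40*d) + y*(4*d^2 - 55*d + 86) + 14
(5) = b^2 + 9*b + 49*d^3 + 42*d^2 + d*(-b^2 - 9*b - 69) - 22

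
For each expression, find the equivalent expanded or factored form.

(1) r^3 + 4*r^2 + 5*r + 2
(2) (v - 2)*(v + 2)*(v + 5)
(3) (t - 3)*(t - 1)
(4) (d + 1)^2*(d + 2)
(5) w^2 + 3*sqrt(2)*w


(1) = (r + 1)^2*(r + 2)
(2) = v^3 + 5*v^2 - 4*v - 20
(3) = t^2 - 4*t + 3
(4) = d^3 + 4*d^2 + 5*d + 2
(5) = w*(w + 3*sqrt(2))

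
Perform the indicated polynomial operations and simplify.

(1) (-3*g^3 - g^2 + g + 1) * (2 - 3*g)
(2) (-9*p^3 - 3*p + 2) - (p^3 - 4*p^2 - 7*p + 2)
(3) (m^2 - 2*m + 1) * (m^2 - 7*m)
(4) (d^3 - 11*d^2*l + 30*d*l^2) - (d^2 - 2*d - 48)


(1) = 9*g^4 - 3*g^3 - 5*g^2 - g + 2
(2) = -10*p^3 + 4*p^2 + 4*p
(3) = m^4 - 9*m^3 + 15*m^2 - 7*m
(4) = d^3 - 11*d^2*l - d^2 + 30*d*l^2 + 2*d + 48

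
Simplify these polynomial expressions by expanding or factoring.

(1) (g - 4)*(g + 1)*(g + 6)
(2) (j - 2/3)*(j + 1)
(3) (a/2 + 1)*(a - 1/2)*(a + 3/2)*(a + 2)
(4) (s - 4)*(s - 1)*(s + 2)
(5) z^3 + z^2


(1) = g^3 + 3*g^2 - 22*g - 24
(2) = j^2 + j/3 - 2/3
(3) = a^4/2 + 5*a^3/2 + 29*a^2/8 + a/2 - 3/2
(4) = s^3 - 3*s^2 - 6*s + 8
(5) = z^2*(z + 1)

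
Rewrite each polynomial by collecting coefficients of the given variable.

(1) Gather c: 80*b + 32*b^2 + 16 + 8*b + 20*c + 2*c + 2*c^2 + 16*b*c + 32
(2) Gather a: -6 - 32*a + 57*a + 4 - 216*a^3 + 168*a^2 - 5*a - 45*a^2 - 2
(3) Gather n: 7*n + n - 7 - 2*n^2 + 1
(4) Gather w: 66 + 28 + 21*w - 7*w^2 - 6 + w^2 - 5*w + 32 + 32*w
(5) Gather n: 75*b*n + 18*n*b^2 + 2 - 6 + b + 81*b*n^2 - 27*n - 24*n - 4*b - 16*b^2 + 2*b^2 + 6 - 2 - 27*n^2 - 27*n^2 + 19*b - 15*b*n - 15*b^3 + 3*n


(1) = 32*b^2 + 88*b + 2*c^2 + c*(16*b + 22) + 48
(2) = -216*a^3 + 123*a^2 + 20*a - 4
(3) = -2*n^2 + 8*n - 6
(4) = -6*w^2 + 48*w + 120
(5) = -15*b^3 - 14*b^2 + 16*b + n^2*(81*b - 54) + n*(18*b^2 + 60*b - 48)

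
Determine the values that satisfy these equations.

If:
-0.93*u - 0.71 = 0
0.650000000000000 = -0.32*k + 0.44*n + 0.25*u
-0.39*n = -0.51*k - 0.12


Then:
k = 2.76
n = 3.92
u = -0.76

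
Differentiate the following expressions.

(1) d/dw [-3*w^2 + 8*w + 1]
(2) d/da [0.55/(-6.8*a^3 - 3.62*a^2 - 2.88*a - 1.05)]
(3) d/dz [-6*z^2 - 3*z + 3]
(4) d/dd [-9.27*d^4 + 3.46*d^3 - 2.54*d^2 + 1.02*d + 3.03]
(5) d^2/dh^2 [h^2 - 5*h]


(1) = 8 - 6*w
(2) = (11.22*a^2 + 3.982*a + 1.584)/(6.8*a^3 + 3.62*a^2 + 2.88*a + 1.05)^2
(3) = -12*z - 3
(4) = -37.08*d^3 + 10.38*d^2 - 5.08*d + 1.02
(5) = 2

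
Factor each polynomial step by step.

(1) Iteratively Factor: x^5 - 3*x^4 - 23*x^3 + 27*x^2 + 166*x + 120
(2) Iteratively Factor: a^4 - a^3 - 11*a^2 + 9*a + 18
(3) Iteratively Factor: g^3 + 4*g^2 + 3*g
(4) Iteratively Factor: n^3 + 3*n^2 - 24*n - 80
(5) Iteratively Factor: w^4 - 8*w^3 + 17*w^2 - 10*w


(1) = (x + 3)*(x^4 - 6*x^3 - 5*x^2 + 42*x + 40) = (x + 2)*(x + 3)*(x^3 - 8*x^2 + 11*x + 20) = (x - 4)*(x + 2)*(x + 3)*(x^2 - 4*x - 5) = (x - 4)*(x + 1)*(x + 2)*(x + 3)*(x - 5)
(2) = (a - 2)*(a^3 + a^2 - 9*a - 9) = (a - 2)*(a + 3)*(a^2 - 2*a - 3) = (a - 3)*(a - 2)*(a + 3)*(a + 1)
(3) = (g)*(g^2 + 4*g + 3) = g*(g + 1)*(g + 3)
(4) = (n + 4)*(n^2 - n - 20) = (n - 5)*(n + 4)*(n + 4)
(5) = (w - 1)*(w^3 - 7*w^2 + 10*w) = (w - 5)*(w - 1)*(w^2 - 2*w) = (w - 5)*(w - 2)*(w - 1)*(w)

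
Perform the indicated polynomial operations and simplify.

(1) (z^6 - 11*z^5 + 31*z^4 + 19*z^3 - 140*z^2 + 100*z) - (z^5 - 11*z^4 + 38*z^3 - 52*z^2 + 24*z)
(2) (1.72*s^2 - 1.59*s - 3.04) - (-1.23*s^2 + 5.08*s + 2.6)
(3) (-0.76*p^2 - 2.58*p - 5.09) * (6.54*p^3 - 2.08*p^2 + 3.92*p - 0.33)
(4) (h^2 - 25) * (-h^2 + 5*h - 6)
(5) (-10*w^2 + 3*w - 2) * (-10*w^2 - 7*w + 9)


(1) = z^6 - 12*z^5 + 42*z^4 - 19*z^3 - 88*z^2 + 76*z
(2) = 2.95*s^2 - 6.67*s - 5.64
(3) = -4.9704*p^5 - 15.2924*p^4 - 30.9014*p^3 + 0.7244*p^2 - 19.1014*p + 1.6797
(4) = -h^4 + 5*h^3 + 19*h^2 - 125*h + 150
(5) = 100*w^4 + 40*w^3 - 91*w^2 + 41*w - 18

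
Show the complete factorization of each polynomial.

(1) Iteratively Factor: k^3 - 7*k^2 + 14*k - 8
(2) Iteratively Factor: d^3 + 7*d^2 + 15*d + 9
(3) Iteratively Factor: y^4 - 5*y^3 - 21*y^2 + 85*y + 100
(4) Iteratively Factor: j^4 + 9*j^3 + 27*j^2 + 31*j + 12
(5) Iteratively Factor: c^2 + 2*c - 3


(1) = (k - 1)*(k^2 - 6*k + 8) = (k - 2)*(k - 1)*(k - 4)
(2) = (d + 3)*(d^2 + 4*d + 3) = (d + 1)*(d + 3)*(d + 3)
(3) = (y + 1)*(y^3 - 6*y^2 - 15*y + 100) = (y - 5)*(y + 1)*(y^2 - y - 20) = (y - 5)^2*(y + 1)*(y + 4)
(4) = (j + 4)*(j^3 + 5*j^2 + 7*j + 3) = (j + 1)*(j + 4)*(j^2 + 4*j + 3) = (j + 1)*(j + 3)*(j + 4)*(j + 1)
(5) = (c + 3)*(c - 1)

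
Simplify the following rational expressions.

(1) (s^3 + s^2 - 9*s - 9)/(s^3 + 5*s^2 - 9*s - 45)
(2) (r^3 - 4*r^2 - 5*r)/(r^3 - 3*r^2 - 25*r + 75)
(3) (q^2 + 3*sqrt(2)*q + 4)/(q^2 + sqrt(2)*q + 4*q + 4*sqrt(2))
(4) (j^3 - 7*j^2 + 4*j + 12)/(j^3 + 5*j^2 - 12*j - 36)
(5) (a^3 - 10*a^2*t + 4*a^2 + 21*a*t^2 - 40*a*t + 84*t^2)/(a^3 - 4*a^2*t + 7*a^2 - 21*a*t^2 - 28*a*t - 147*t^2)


(1) = (s + 1)/(s + 5)
(2) = (r^2 + r)/(r^2 + 2*r - 15)
(3) = (q + 2*sqrt(2))/(q + 4)
(4) = (j^3 - 7*j^2 + 4*j + 12)/(j^3 + 5*j^2 - 12*j - 36)
(5) = (a^2 - 3*a*t + 4*a - 12*t)/(a^2 + 3*a*t + 7*a + 21*t)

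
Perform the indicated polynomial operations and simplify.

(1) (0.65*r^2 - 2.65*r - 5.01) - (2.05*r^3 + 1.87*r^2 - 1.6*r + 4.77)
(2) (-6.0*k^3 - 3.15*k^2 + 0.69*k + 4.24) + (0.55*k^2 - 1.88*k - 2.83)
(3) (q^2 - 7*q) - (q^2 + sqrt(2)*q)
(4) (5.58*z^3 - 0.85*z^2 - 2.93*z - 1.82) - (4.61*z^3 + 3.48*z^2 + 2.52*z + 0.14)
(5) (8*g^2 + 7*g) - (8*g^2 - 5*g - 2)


(1) = -2.05*r^3 - 1.22*r^2 - 1.05*r - 9.78
(2) = -6.0*k^3 - 2.6*k^2 - 1.19*k + 1.41
(3) = -7*q - sqrt(2)*q
(4) = 0.97*z^3 - 4.33*z^2 - 5.45*z - 1.96
(5) = 12*g + 2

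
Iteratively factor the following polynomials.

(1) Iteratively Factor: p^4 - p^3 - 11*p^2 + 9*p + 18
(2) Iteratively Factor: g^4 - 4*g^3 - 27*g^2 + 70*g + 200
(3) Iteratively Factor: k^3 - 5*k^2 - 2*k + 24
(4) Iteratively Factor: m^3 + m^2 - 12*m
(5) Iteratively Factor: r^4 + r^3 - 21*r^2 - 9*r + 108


(1) = (p + 1)*(p^3 - 2*p^2 - 9*p + 18) = (p - 3)*(p + 1)*(p^2 + p - 6) = (p - 3)*(p + 1)*(p + 3)*(p - 2)
(2) = (g + 4)*(g^3 - 8*g^2 + 5*g + 50) = (g + 2)*(g + 4)*(g^2 - 10*g + 25) = (g - 5)*(g + 2)*(g + 4)*(g - 5)
(3) = (k - 3)*(k^2 - 2*k - 8) = (k - 3)*(k + 2)*(k - 4)
(4) = (m - 3)*(m^2 + 4*m) = (m - 3)*(m + 4)*(m)
(5) = (r - 3)*(r^3 + 4*r^2 - 9*r - 36) = (r - 3)*(r + 3)*(r^2 + r - 12) = (r - 3)^2*(r + 3)*(r + 4)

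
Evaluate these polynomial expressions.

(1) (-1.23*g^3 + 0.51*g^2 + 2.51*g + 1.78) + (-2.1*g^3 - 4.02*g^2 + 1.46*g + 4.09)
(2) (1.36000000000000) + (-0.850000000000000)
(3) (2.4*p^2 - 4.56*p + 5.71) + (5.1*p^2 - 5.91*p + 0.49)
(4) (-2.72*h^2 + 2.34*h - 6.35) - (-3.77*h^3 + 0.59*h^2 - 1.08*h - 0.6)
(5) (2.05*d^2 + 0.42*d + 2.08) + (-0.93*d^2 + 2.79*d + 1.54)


(1) = -3.33*g^3 - 3.51*g^2 + 3.97*g + 5.87
(2) = 0.510000000000000
(3) = 7.5*p^2 - 10.47*p + 6.2
(4) = 3.77*h^3 - 3.31*h^2 + 3.42*h - 5.75
(5) = 1.12*d^2 + 3.21*d + 3.62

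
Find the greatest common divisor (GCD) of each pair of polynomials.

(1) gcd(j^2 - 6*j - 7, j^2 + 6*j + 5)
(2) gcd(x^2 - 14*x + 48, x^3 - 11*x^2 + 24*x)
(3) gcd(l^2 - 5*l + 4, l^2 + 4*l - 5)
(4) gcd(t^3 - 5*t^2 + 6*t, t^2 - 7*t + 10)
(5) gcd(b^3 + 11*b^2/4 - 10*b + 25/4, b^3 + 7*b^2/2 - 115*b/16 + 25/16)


(1) = gcd((j - 7)*(j + 1), (j + 1)*(j + 5)) = j + 1
(2) = gcd((x - 8)*(x - 6), x*(x - 8)*(x - 3)) = x - 8
(3) = l - 1
(4) = t - 2
(5) = b^2 + 15*b/4 - 25/4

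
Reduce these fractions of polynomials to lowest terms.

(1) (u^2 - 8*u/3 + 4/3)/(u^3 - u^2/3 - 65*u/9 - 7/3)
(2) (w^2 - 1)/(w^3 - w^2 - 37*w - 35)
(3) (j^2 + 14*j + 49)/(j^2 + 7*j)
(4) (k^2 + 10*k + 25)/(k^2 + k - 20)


(1) = (9*u^2 - 24*u + 12)/(9*u^3 - 3*u^2 - 65*u - 21)
(2) = (w - 1)/(w^2 - 2*w - 35)
(3) = (j + 7)/j
(4) = (k + 5)/(k - 4)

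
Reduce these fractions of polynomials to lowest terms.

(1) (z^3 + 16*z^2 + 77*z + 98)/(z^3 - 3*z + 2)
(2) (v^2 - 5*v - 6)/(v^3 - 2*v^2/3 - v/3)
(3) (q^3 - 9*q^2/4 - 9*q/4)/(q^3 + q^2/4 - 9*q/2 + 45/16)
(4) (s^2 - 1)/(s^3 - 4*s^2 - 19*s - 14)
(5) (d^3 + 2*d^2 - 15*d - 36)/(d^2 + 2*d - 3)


(1) = (z^2 + 14*z + 49)/(z^2 - 2*z + 1)
(2) = (3*v^2 - 15*v - 18)/(3*v^3 - 2*v^2 - v)
(3) = (16*q^3 - 36*q^2 - 36*q)/(16*q^3 + 4*q^2 - 72*q + 45)
(4) = (s - 1)/(s^2 - 5*s - 14)
(5) = (d^2 - d - 12)/(d - 1)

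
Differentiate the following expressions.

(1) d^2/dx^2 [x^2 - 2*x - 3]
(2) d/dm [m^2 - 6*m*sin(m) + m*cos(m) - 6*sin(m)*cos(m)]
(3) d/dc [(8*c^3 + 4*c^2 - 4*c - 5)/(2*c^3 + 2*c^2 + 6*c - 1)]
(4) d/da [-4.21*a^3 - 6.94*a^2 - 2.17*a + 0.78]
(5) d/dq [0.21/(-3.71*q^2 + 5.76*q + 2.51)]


(1) = 2
(2) = -m*sin(m) - 6*m*cos(m) + 2*m - 6*sin(m) + cos(m) - 6*cos(2*m)
(3) = 2*(4*c^4 + 56*c^3 + 19*c^2 + 6*c + 17)/(4*c^6 + 8*c^5 + 28*c^4 + 20*c^3 + 32*c^2 - 12*c + 1)
(4) = -12.63*a^2 - 13.88*a - 2.17
(5) = (1.5582*q - 1.2096)/(-3.71*q^2 + 5.76*q + 2.51)^2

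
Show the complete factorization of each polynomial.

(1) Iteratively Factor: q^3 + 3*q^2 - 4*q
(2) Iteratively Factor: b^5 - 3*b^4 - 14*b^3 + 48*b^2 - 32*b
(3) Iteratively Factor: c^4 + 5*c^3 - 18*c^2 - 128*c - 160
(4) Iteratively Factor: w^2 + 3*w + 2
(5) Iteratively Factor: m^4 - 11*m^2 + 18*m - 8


(1) = (q)*(q^2 + 3*q - 4) = q*(q + 4)*(q - 1)
(2) = (b - 2)*(b^4 - b^3 - 16*b^2 + 16*b) = (b - 4)*(b - 2)*(b^3 + 3*b^2 - 4*b) = (b - 4)*(b - 2)*(b + 4)*(b^2 - b) = b*(b - 4)*(b - 2)*(b + 4)*(b - 1)
(3) = (c - 5)*(c^3 + 10*c^2 + 32*c + 32) = (c - 5)*(c + 2)*(c^2 + 8*c + 16) = (c - 5)*(c + 2)*(c + 4)*(c + 4)
(4) = (w + 2)*(w + 1)
(5) = (m - 2)*(m^3 + 2*m^2 - 7*m + 4) = (m - 2)*(m - 1)*(m^2 + 3*m - 4) = (m - 2)*(m - 1)*(m + 4)*(m - 1)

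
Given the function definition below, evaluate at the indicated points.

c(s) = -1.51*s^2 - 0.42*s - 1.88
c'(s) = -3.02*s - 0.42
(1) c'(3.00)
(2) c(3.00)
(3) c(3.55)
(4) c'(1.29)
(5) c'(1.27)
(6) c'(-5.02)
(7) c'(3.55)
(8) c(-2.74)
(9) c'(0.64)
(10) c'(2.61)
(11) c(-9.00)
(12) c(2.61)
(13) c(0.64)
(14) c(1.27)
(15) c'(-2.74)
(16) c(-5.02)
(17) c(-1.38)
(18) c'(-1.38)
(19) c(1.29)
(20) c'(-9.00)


(1) = -9.48
(2) = -16.73
(3) = -22.40
(4) = -4.32
(5) = -4.26
(6) = 14.74
(7) = -11.14
(8) = -12.07
(9) = -2.35
(10) = -8.30
(11) = -120.41
(12) = -13.26
(13) = -2.77
(14) = -4.85
(15) = 7.85
(16) = -37.82
(17) = -4.18
(18) = 3.75
(19) = -4.93
(20) = 26.76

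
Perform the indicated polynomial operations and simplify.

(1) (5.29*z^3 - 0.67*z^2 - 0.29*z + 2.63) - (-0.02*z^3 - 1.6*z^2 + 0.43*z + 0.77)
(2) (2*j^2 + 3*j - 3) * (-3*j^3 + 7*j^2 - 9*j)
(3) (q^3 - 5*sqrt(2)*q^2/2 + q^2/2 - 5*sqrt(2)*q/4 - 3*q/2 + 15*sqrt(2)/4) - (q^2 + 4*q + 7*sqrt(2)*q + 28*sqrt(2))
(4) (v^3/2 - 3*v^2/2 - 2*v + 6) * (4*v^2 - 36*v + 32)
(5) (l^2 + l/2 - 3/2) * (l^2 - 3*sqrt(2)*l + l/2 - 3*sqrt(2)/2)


(1) = 5.31*z^3 + 0.93*z^2 - 0.72*z + 1.86
(2) = -6*j^5 + 5*j^4 + 12*j^3 - 48*j^2 + 27*j
(3) = q^3 - 5*sqrt(2)*q^2/2 - q^2/2 - 33*sqrt(2)*q/4 - 11*q/2 - 97*sqrt(2)/4
(4) = 2*v^5 - 24*v^4 + 62*v^3 + 48*v^2 - 280*v + 192
(5) = l^4 - 3*sqrt(2)*l^3 + l^3 - 3*sqrt(2)*l^2 - 5*l^2/4 - 3*l/4 + 15*sqrt(2)*l/4 + 9*sqrt(2)/4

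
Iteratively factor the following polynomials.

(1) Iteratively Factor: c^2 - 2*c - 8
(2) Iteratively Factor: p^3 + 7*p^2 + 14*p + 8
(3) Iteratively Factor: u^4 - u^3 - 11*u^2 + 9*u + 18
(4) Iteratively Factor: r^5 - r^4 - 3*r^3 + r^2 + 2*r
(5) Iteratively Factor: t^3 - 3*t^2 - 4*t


(1) = (c - 4)*(c + 2)
(2) = (p + 4)*(p^2 + 3*p + 2) = (p + 1)*(p + 4)*(p + 2)
(3) = (u - 3)*(u^3 + 2*u^2 - 5*u - 6) = (u - 3)*(u + 3)*(u^2 - u - 2) = (u - 3)*(u + 1)*(u + 3)*(u - 2)
(4) = (r + 1)*(r^4 - 2*r^3 - r^2 + 2*r) = (r - 1)*(r + 1)*(r^3 - r^2 - 2*r) = (r - 1)*(r + 1)^2*(r^2 - 2*r) = r*(r - 1)*(r + 1)^2*(r - 2)
(5) = (t)*(t^2 - 3*t - 4) = t*(t + 1)*(t - 4)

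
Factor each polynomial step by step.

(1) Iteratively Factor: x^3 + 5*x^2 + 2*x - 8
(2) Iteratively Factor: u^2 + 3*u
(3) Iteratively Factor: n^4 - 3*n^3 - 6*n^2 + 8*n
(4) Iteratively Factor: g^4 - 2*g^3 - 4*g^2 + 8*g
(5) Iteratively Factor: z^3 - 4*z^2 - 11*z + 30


(1) = (x + 2)*(x^2 + 3*x - 4) = (x + 2)*(x + 4)*(x - 1)
(2) = (u)*(u + 3)
(3) = (n - 1)*(n^3 - 2*n^2 - 8*n) = (n - 1)*(n + 2)*(n^2 - 4*n) = (n - 4)*(n - 1)*(n + 2)*(n)
(4) = (g + 2)*(g^3 - 4*g^2 + 4*g) = g*(g + 2)*(g^2 - 4*g + 4) = g*(g - 2)*(g + 2)*(g - 2)
(5) = (z + 3)*(z^2 - 7*z + 10) = (z - 2)*(z + 3)*(z - 5)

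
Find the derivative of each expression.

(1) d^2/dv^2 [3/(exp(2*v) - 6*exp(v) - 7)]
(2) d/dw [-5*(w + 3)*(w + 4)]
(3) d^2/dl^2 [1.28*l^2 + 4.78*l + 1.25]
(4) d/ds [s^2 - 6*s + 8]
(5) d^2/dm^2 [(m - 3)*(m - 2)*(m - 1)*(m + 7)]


(1) = 6*((3 - 2*exp(v))*(-exp(2*v) + 6*exp(v) + 7) - 4*(exp(v) - 3)^2*exp(v))*exp(v)/(-exp(2*v) + 6*exp(v) + 7)^3
(2) = -10*w - 35
(3) = 2.56000000000000
(4) = 2*s - 6
(5) = 12*m^2 + 6*m - 62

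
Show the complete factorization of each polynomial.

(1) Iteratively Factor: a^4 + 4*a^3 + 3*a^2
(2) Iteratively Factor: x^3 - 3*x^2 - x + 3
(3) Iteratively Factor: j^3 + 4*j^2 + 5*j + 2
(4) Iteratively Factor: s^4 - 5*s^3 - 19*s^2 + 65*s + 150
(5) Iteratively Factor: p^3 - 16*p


(1) = (a + 3)*(a^3 + a^2) = (a + 1)*(a + 3)*(a^2) = a*(a + 1)*(a + 3)*(a)
(2) = (x - 3)*(x^2 - 1) = (x - 3)*(x - 1)*(x + 1)
(3) = (j + 2)*(j^2 + 2*j + 1) = (j + 1)*(j + 2)*(j + 1)
(4) = (s + 3)*(s^3 - 8*s^2 + 5*s + 50) = (s - 5)*(s + 3)*(s^2 - 3*s - 10) = (s - 5)^2*(s + 3)*(s + 2)
(5) = (p - 4)*(p^2 + 4*p) = (p - 4)*(p + 4)*(p)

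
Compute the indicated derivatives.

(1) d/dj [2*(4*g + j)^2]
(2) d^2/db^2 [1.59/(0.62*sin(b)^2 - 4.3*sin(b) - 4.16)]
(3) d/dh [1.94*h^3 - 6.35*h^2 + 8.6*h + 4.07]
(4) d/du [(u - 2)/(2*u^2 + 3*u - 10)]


(1) = 16*g + 4*j
(2) = (2.444784*sin(b)^4 - 12.71682*sin(b)^3 + 42.135636*sin(b)^2 - 3.00828*sin(b) - 67.000056)/(-0.62*sin(b)^2 + 4.3*sin(b) + 4.16)^3
(3) = 5.82*h^2 - 12.7*h + 8.6
(4) = (2*u^2 + 3*u - (u - 2)*(4*u + 3) - 10)/(2*u^2 + 3*u - 10)^2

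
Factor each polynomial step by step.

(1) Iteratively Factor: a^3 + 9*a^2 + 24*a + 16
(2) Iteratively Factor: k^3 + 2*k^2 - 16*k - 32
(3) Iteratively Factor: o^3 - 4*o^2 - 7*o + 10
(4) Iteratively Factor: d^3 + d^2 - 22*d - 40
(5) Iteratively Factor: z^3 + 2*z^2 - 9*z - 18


(1) = (a + 4)*(a^2 + 5*a + 4) = (a + 1)*(a + 4)*(a + 4)
(2) = (k - 4)*(k^2 + 6*k + 8) = (k - 4)*(k + 4)*(k + 2)
(3) = (o - 1)*(o^2 - 3*o - 10) = (o - 5)*(o - 1)*(o + 2)
(4) = (d + 4)*(d^2 - 3*d - 10) = (d + 2)*(d + 4)*(d - 5)
(5) = (z + 3)*(z^2 - z - 6) = (z - 3)*(z + 3)*(z + 2)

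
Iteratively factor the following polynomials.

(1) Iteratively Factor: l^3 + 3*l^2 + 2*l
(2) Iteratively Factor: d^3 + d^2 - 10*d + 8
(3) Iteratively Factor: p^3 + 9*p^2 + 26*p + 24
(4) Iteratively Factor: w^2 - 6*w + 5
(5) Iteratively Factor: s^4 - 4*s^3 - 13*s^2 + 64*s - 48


(1) = (l + 2)*(l^2 + l) = (l + 1)*(l + 2)*(l)
(2) = (d + 4)*(d^2 - 3*d + 2) = (d - 2)*(d + 4)*(d - 1)
(3) = (p + 4)*(p^2 + 5*p + 6) = (p + 2)*(p + 4)*(p + 3)
(4) = (w - 1)*(w - 5)
(5) = (s - 3)*(s^3 - s^2 - 16*s + 16) = (s - 3)*(s - 1)*(s^2 - 16) = (s - 4)*(s - 3)*(s - 1)*(s + 4)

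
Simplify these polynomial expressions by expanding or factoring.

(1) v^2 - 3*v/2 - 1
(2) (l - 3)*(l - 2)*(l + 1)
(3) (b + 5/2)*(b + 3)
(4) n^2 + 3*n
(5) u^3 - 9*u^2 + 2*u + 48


(1) = (v - 2)*(v + 1/2)
(2) = l^3 - 4*l^2 + l + 6
(3) = b^2 + 11*b/2 + 15/2
(4) = n*(n + 3)
(5) = (u - 8)*(u - 3)*(u + 2)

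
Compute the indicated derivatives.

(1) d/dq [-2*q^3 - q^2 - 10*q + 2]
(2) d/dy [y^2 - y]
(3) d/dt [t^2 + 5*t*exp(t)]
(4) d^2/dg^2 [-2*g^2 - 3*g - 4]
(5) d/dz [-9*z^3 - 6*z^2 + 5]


(1) = -6*q^2 - 2*q - 10
(2) = 2*y - 1
(3) = 5*t*exp(t) + 2*t + 5*exp(t)
(4) = -4
(5) = 3*z*(-9*z - 4)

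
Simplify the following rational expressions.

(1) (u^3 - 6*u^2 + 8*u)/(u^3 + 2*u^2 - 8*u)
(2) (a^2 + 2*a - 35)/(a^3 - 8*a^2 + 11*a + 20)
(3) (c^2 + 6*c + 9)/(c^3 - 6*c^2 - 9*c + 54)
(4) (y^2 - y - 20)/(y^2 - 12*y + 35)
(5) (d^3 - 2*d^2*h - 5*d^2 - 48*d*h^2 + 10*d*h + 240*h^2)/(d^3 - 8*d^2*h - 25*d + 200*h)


(1) = (u - 4)/(u + 4)
(2) = (a + 7)/(a^2 - 3*a - 4)
(3) = (c + 3)/(c^2 - 9*c + 18)
(4) = (y + 4)/(y - 7)
(5) = (d + 6*h)/(d + 5)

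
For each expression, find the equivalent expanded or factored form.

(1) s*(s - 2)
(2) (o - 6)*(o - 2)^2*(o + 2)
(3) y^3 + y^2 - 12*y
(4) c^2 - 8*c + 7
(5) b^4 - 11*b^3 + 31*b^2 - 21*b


(1) = s^2 - 2*s
(2) = o^4 - 8*o^3 + 8*o^2 + 32*o - 48
(3) = y*(y - 3)*(y + 4)
(4) = (c - 7)*(c - 1)
(5) = b*(b - 7)*(b - 3)*(b - 1)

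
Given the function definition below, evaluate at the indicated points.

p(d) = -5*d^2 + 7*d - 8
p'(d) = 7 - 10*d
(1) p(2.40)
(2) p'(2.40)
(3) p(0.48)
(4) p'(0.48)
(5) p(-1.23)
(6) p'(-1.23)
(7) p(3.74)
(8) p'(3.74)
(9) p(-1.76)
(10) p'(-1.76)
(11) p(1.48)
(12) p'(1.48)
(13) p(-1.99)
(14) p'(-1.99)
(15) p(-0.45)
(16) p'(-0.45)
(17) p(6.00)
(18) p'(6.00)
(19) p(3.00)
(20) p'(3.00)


(1) = -20.00
(2) = -17.00
(3) = -5.79
(4) = 2.20
(5) = -24.17
(6) = 19.30
(7) = -51.76
(8) = -30.40
(9) = -35.81
(10) = 24.60
(11) = -8.59
(12) = -7.80
(13) = -41.73
(14) = 26.90
(15) = -12.16
(16) = 11.50
(17) = -146.00
(18) = -53.00
(19) = -32.00
(20) = -23.00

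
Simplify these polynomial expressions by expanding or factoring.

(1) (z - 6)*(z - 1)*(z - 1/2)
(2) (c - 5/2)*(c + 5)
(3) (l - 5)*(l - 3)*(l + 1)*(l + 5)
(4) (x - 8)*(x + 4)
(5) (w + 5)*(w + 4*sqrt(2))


(1) = z^3 - 15*z^2/2 + 19*z/2 - 3
(2) = c^2 + 5*c/2 - 25/2
(3) = l^4 - 2*l^3 - 28*l^2 + 50*l + 75
(4) = x^2 - 4*x - 32
(5) = w^2 + 5*w + 4*sqrt(2)*w + 20*sqrt(2)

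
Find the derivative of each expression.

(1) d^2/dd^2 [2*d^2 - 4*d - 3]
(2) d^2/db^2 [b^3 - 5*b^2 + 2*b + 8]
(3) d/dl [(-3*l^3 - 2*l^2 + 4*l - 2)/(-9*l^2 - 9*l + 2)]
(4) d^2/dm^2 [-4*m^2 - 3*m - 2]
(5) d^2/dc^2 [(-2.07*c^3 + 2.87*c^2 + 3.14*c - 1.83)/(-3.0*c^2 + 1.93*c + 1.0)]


(1) = 4
(2) = 6*b - 10
(3) = (27*l^4 + 54*l^3 + 36*l^2 - 44*l - 10)/(81*l^4 + 162*l^3 + 45*l^2 - 36*l + 4)
(4) = -8
(5) = (-61.913514*c^3 + 71.1306*c^2 - 107.6742*c + 30.993534)/(27.0*c^6 - 52.11*c^5 + 6.5241*c^4 + 27.550943*c^3 - 2.1747*c^2 - 5.79*c - 1.0)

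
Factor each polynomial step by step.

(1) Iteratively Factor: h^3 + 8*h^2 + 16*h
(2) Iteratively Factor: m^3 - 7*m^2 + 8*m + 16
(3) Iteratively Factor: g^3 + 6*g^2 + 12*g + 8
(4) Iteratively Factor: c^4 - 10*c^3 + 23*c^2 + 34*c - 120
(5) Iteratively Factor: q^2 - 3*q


(1) = (h + 4)*(h^2 + 4*h) = (h + 4)^2*(h)
(2) = (m + 1)*(m^2 - 8*m + 16) = (m - 4)*(m + 1)*(m - 4)
(3) = (g + 2)*(g^2 + 4*g + 4) = (g + 2)^2*(g + 2)
(4) = (c - 3)*(c^3 - 7*c^2 + 2*c + 40) = (c - 4)*(c - 3)*(c^2 - 3*c - 10) = (c - 4)*(c - 3)*(c + 2)*(c - 5)
(5) = (q - 3)*(q)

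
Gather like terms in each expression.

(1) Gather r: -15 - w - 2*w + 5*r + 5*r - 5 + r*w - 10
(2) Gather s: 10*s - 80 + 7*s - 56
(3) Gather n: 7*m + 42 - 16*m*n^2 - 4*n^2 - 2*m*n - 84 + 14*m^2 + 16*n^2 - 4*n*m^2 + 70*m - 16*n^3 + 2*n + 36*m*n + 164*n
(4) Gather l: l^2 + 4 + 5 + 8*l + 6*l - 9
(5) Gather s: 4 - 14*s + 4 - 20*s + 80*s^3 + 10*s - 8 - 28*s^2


(1) = r*(w + 10) - 3*w - 30
(2) = 17*s - 136
(3) = 14*m^2 + 77*m - 16*n^3 + n^2*(12 - 16*m) + n*(-4*m^2 + 34*m + 166) - 42
(4) = l^2 + 14*l
(5) = 80*s^3 - 28*s^2 - 24*s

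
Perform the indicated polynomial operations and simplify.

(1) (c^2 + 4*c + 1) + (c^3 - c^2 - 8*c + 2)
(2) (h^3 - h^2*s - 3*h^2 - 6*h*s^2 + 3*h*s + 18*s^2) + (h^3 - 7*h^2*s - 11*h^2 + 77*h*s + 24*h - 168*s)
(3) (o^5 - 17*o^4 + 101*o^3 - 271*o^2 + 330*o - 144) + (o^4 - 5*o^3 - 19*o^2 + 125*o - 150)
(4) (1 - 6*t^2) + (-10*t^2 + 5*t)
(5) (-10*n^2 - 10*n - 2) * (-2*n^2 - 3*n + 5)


(1) = c^3 - 4*c + 3
(2) = 2*h^3 - 8*h^2*s - 14*h^2 - 6*h*s^2 + 80*h*s + 24*h + 18*s^2 - 168*s
(3) = o^5 - 16*o^4 + 96*o^3 - 290*o^2 + 455*o - 294
(4) = -16*t^2 + 5*t + 1
(5) = 20*n^4 + 50*n^3 - 16*n^2 - 44*n - 10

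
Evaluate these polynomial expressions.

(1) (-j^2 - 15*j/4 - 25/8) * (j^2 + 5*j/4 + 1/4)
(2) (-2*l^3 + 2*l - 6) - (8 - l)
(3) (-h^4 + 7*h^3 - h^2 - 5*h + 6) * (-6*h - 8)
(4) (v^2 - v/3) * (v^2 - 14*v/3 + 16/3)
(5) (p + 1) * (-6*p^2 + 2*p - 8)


(1) = -j^4 - 5*j^3 - 129*j^2/16 - 155*j/32 - 25/32
(2) = -2*l^3 + 3*l - 14
(3) = 6*h^5 - 34*h^4 - 50*h^3 + 38*h^2 + 4*h - 48
(4) = v^4 - 5*v^3 + 62*v^2/9 - 16*v/9
(5) = -6*p^3 - 4*p^2 - 6*p - 8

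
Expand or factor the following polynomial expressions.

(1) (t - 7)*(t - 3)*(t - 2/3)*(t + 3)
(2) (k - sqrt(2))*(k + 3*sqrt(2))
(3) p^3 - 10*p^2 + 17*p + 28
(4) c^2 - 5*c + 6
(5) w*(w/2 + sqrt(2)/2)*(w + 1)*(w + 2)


(1) = t^4 - 23*t^3/3 - 13*t^2/3 + 69*t - 42
(2) = k^2 + 2*sqrt(2)*k - 6
(3) = (p - 7)*(p - 4)*(p + 1)
(4) = (c - 3)*(c - 2)
(5) = w^4/2 + sqrt(2)*w^3/2 + 3*w^3/2 + w^2 + 3*sqrt(2)*w^2/2 + sqrt(2)*w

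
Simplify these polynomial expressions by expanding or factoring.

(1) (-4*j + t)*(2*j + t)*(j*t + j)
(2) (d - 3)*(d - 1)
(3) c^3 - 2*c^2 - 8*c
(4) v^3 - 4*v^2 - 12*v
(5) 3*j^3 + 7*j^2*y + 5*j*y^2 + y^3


(1) = -8*j^3*t - 8*j^3 - 2*j^2*t^2 - 2*j^2*t + j*t^3 + j*t^2
(2) = d^2 - 4*d + 3
(3) = c*(c - 4)*(c + 2)
(4) = v*(v - 6)*(v + 2)
(5) = (j + y)^2*(3*j + y)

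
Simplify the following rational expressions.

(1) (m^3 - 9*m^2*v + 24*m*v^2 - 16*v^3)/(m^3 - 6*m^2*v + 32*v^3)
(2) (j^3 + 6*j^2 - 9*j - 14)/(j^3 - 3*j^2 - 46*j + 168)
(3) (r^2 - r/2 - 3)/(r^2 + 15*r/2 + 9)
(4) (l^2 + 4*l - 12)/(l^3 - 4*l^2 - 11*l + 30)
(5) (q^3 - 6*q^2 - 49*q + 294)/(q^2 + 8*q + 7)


(1) = (m - v)/(m + 2*v)
(2) = (j^2 - j - 2)/(j^2 - 10*j + 24)
(3) = (r - 2)/(r + 6)
(4) = (l + 6)/(l^2 - 2*l - 15)
(5) = (q^2 - 13*q + 42)/(q + 1)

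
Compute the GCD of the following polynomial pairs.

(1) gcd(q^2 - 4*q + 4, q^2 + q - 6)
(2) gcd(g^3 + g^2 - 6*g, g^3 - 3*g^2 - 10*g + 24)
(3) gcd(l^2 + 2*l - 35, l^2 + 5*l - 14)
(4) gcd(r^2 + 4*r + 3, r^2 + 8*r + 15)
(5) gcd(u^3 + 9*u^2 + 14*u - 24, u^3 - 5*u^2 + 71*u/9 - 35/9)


(1) = q - 2
(2) = gcd(g*(g - 2)*(g + 3), (g - 4)*(g - 2)*(g + 3)) = g^2 + g - 6
(3) = gcd((l - 5)*(l + 7), (l - 2)*(l + 7)) = l + 7
(4) = gcd((r + 1)*(r + 3), (r + 3)*(r + 5)) = r + 3
(5) = gcd((u - 1)*(u + 4)*(u + 6), (u - 7/3)*(u - 5/3)*(u - 1)) = u - 1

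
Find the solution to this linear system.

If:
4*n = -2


Then:
n = -1/2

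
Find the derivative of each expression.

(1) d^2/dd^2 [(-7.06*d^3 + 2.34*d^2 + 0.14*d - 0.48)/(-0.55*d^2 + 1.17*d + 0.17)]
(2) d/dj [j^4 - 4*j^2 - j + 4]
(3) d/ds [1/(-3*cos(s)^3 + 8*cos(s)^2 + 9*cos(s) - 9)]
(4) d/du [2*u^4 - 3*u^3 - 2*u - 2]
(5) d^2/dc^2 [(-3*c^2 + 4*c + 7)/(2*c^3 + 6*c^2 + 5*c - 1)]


(1) = (17.552808*d^3 + 7.983864*d^2 - 0.707616*d + 1.324344)/(0.166375*d^6 - 1.061775*d^5 + 2.10441*d^4 - 0.945243*d^3 - 0.650454*d^2 - 0.101439*d - 0.004913)
(2) = 4*j^3 - 8*j - 1
(3) = (9*sin(s)^2 + 16*cos(s))*sin(s)/(3*cos(s)^3 - 8*cos(s)^2 - 9*cos(s) + 9)^2
(4) = 8*u^3 - 9*u^2 - 2
(5) = 4*(-6*c^6 + 24*c^5 + 201*c^4 + 412*c^3 + 480*c^2 + 372*c + 117)/(8*c^9 + 72*c^8 + 276*c^7 + 564*c^6 + 618*c^5 + 282*c^4 - 49*c^3 - 57*c^2 + 15*c - 1)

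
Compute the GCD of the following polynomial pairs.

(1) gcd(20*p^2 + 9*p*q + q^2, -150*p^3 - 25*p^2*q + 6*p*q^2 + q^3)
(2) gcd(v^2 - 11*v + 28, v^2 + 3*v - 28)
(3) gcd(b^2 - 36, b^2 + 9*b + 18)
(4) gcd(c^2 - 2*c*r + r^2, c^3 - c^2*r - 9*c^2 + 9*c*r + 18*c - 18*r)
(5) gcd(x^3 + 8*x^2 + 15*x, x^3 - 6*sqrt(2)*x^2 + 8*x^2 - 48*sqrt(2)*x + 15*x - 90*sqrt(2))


(1) = gcd((4*p + q)*(5*p + q), (-5*p + q)*(5*p + q)*(6*p + q)) = 5*p + q
(2) = gcd((v - 7)*(v - 4), (v - 4)*(v + 7)) = v - 4
(3) = b + 6
(4) = -c + r
(5) = x^2 + 8*x + 15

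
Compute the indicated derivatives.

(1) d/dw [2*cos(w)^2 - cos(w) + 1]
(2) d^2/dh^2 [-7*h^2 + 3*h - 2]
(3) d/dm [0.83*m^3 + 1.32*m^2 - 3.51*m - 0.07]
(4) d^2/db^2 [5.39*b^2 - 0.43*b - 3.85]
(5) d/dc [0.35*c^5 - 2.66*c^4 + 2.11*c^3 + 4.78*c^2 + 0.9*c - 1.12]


(1) = (1 - 4*cos(w))*sin(w)
(2) = -14
(3) = 2.49*m^2 + 2.64*m - 3.51
(4) = 10.7800000000000
(5) = 1.75*c^4 - 10.64*c^3 + 6.33*c^2 + 9.56*c + 0.9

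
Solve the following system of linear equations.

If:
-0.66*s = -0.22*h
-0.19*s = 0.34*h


Then:
h = 0.00
s = 0.00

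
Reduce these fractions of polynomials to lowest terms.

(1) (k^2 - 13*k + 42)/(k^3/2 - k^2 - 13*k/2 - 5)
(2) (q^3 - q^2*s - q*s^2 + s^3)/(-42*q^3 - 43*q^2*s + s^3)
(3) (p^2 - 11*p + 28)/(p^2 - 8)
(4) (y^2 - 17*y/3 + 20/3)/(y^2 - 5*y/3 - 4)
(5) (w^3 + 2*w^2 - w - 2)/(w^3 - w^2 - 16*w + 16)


(1) = (2*k^2 - 26*k + 84)/(k^3 - 2*k^2 - 13*k - 10)
(2) = (-q^2 + 2*q*s - s^2)/(42*q^2 + q*s - s^2)
(3) = (p^2 - 11*p + 28)/(p^2 - 8)
(4) = (3*y^2 - 17*y + 20)/(3*y^2 - 5*y - 12)
(5) = (w^2 + 3*w + 2)/(w^2 - 16)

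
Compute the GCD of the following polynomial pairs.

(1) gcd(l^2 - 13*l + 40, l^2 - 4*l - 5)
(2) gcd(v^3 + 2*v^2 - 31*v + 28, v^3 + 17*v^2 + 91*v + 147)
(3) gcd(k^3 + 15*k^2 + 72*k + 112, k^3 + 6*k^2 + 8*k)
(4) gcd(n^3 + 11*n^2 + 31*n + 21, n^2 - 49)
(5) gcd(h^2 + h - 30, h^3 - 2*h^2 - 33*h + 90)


(1) = gcd((l - 8)*(l - 5), (l - 5)*(l + 1)) = l - 5
(2) = v + 7
(3) = gcd((k + 4)^2*(k + 7), k*(k + 2)*(k + 4)) = k + 4
(4) = gcd((n + 1)*(n + 3)*(n + 7), (n - 7)*(n + 7)) = n + 7
(5) = h^2 + h - 30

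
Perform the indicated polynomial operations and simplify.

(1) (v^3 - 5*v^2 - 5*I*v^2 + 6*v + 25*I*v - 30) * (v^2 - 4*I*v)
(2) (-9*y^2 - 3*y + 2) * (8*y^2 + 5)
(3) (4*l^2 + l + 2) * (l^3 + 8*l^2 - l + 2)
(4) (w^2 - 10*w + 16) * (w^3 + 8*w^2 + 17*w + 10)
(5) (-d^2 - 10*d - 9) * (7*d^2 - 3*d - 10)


(1) = v^5 - 5*v^4 - 9*I*v^4 - 14*v^3 + 45*I*v^3 + 70*v^2 - 24*I*v^2 + 120*I*v
(2) = -72*y^4 - 24*y^3 - 29*y^2 - 15*y + 10
(3) = 4*l^5 + 33*l^4 + 6*l^3 + 23*l^2 + 4
(4) = w^5 - 2*w^4 - 47*w^3 - 32*w^2 + 172*w + 160
(5) = -7*d^4 - 67*d^3 - 23*d^2 + 127*d + 90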